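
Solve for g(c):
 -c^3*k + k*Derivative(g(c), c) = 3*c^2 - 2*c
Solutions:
 g(c) = C1 + c^4/4 + c^3/k - c^2/k


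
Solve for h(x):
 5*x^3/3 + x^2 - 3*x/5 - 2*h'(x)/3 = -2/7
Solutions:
 h(x) = C1 + 5*x^4/8 + x^3/2 - 9*x^2/20 + 3*x/7


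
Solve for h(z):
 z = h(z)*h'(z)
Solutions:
 h(z) = -sqrt(C1 + z^2)
 h(z) = sqrt(C1 + z^2)


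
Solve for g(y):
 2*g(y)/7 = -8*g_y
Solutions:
 g(y) = C1*exp(-y/28)


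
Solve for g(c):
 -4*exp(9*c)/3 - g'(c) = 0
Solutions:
 g(c) = C1 - 4*exp(9*c)/27


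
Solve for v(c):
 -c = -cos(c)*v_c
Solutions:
 v(c) = C1 + Integral(c/cos(c), c)


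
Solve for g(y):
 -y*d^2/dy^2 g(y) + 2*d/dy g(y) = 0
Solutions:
 g(y) = C1 + C2*y^3


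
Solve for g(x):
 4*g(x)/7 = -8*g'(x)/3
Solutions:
 g(x) = C1*exp(-3*x/14)


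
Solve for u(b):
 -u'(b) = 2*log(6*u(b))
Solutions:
 Integral(1/(log(_y) + log(6)), (_y, u(b)))/2 = C1 - b


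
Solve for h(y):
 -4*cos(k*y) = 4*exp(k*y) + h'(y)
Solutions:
 h(y) = C1 - 4*exp(k*y)/k - 4*sin(k*y)/k


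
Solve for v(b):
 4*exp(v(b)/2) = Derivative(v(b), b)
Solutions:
 v(b) = 2*log(-1/(C1 + 4*b)) + 2*log(2)


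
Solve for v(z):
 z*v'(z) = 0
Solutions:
 v(z) = C1


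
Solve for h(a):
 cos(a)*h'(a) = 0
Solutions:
 h(a) = C1


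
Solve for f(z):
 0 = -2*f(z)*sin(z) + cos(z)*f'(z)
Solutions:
 f(z) = C1/cos(z)^2


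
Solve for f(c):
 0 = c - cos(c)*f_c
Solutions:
 f(c) = C1 + Integral(c/cos(c), c)


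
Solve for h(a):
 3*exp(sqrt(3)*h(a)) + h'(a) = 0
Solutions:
 h(a) = sqrt(3)*(2*log(1/(C1 + 3*a)) - log(3))/6


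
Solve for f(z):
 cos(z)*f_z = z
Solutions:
 f(z) = C1 + Integral(z/cos(z), z)


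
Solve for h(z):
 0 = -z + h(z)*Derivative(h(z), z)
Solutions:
 h(z) = -sqrt(C1 + z^2)
 h(z) = sqrt(C1 + z^2)


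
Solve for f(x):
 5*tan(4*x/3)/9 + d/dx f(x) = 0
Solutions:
 f(x) = C1 + 5*log(cos(4*x/3))/12


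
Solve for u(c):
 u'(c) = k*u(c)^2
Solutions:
 u(c) = -1/(C1 + c*k)


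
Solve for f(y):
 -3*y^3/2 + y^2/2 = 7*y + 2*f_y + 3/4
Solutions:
 f(y) = C1 - 3*y^4/16 + y^3/12 - 7*y^2/4 - 3*y/8


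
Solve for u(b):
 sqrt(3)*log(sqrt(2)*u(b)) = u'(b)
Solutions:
 -2*sqrt(3)*Integral(1/(2*log(_y) + log(2)), (_y, u(b)))/3 = C1 - b


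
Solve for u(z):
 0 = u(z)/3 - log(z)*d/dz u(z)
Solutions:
 u(z) = C1*exp(li(z)/3)


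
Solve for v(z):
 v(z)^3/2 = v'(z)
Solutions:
 v(z) = -sqrt(-1/(C1 + z))
 v(z) = sqrt(-1/(C1 + z))


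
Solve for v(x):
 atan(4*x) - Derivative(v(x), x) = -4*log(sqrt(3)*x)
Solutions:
 v(x) = C1 + 4*x*log(x) + x*atan(4*x) - 4*x + 2*x*log(3) - log(16*x^2 + 1)/8


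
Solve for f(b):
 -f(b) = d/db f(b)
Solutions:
 f(b) = C1*exp(-b)


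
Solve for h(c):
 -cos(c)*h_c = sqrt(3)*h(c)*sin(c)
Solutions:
 h(c) = C1*cos(c)^(sqrt(3))


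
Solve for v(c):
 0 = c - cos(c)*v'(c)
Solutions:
 v(c) = C1 + Integral(c/cos(c), c)


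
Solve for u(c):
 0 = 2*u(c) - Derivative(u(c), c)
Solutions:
 u(c) = C1*exp(2*c)


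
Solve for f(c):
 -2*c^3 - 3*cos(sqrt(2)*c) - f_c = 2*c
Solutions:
 f(c) = C1 - c^4/2 - c^2 - 3*sqrt(2)*sin(sqrt(2)*c)/2


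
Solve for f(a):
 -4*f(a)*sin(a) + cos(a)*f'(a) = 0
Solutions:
 f(a) = C1/cos(a)^4


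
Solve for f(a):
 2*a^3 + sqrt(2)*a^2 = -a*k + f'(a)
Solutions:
 f(a) = C1 + a^4/2 + sqrt(2)*a^3/3 + a^2*k/2


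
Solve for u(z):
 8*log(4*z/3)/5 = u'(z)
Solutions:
 u(z) = C1 + 8*z*log(z)/5 - 8*z*log(3)/5 - 8*z/5 + 16*z*log(2)/5


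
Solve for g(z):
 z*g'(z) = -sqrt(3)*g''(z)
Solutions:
 g(z) = C1 + C2*erf(sqrt(2)*3^(3/4)*z/6)


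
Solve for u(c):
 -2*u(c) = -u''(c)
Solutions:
 u(c) = C1*exp(-sqrt(2)*c) + C2*exp(sqrt(2)*c)


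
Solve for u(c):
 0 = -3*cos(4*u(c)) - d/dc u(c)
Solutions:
 u(c) = -asin((C1 + exp(24*c))/(C1 - exp(24*c)))/4 + pi/4
 u(c) = asin((C1 + exp(24*c))/(C1 - exp(24*c)))/4


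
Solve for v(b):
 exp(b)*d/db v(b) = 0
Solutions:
 v(b) = C1


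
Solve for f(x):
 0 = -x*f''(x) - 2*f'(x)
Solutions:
 f(x) = C1 + C2/x


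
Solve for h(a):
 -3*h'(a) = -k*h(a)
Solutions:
 h(a) = C1*exp(a*k/3)


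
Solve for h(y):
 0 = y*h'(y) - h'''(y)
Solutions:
 h(y) = C1 + Integral(C2*airyai(y) + C3*airybi(y), y)


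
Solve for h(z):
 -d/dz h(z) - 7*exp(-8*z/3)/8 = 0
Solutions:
 h(z) = C1 + 21*exp(-8*z/3)/64


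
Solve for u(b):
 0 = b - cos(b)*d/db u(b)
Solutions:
 u(b) = C1 + Integral(b/cos(b), b)


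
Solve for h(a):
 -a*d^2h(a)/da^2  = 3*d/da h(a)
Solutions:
 h(a) = C1 + C2/a^2


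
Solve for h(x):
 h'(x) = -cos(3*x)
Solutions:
 h(x) = C1 - sin(3*x)/3


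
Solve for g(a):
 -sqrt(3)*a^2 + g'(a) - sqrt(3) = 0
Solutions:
 g(a) = C1 + sqrt(3)*a^3/3 + sqrt(3)*a


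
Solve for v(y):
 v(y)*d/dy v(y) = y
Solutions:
 v(y) = -sqrt(C1 + y^2)
 v(y) = sqrt(C1 + y^2)


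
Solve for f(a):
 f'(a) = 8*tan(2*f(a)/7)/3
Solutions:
 f(a) = -7*asin(C1*exp(16*a/21))/2 + 7*pi/2
 f(a) = 7*asin(C1*exp(16*a/21))/2


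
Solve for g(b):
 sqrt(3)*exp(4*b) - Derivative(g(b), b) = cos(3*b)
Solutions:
 g(b) = C1 + sqrt(3)*exp(4*b)/4 - sin(3*b)/3


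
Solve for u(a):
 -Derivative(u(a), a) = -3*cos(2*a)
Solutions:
 u(a) = C1 + 3*sin(2*a)/2


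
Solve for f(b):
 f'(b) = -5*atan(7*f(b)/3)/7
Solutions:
 Integral(1/atan(7*_y/3), (_y, f(b))) = C1 - 5*b/7


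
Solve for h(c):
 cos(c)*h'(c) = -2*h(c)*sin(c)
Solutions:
 h(c) = C1*cos(c)^2


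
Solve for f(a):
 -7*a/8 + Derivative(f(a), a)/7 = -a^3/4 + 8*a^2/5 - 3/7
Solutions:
 f(a) = C1 - 7*a^4/16 + 56*a^3/15 + 49*a^2/16 - 3*a


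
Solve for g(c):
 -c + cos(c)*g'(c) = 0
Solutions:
 g(c) = C1 + Integral(c/cos(c), c)


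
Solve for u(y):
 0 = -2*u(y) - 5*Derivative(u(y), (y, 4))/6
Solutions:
 u(y) = (C1*sin(3^(1/4)*5^(3/4)*y/5) + C2*cos(3^(1/4)*5^(3/4)*y/5))*exp(-3^(1/4)*5^(3/4)*y/5) + (C3*sin(3^(1/4)*5^(3/4)*y/5) + C4*cos(3^(1/4)*5^(3/4)*y/5))*exp(3^(1/4)*5^(3/4)*y/5)


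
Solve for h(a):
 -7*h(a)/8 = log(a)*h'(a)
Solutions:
 h(a) = C1*exp(-7*li(a)/8)


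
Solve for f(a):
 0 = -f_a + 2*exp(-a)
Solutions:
 f(a) = C1 - 2*exp(-a)


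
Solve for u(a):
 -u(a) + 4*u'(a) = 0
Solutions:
 u(a) = C1*exp(a/4)


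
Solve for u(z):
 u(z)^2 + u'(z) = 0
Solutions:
 u(z) = 1/(C1 + z)


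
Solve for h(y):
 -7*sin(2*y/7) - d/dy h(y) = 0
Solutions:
 h(y) = C1 + 49*cos(2*y/7)/2


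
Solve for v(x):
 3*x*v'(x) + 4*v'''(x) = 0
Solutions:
 v(x) = C1 + Integral(C2*airyai(-6^(1/3)*x/2) + C3*airybi(-6^(1/3)*x/2), x)


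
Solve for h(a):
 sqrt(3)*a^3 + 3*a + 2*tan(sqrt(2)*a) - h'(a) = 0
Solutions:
 h(a) = C1 + sqrt(3)*a^4/4 + 3*a^2/2 - sqrt(2)*log(cos(sqrt(2)*a))


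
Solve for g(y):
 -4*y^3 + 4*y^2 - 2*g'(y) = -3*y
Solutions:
 g(y) = C1 - y^4/2 + 2*y^3/3 + 3*y^2/4


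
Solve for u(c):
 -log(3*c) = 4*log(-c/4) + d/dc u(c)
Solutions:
 u(c) = C1 - 5*c*log(c) + c*(-log(3) + 5 + 8*log(2) - 4*I*pi)


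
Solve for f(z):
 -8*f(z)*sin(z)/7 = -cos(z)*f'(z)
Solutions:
 f(z) = C1/cos(z)^(8/7)


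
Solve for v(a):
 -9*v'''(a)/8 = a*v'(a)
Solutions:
 v(a) = C1 + Integral(C2*airyai(-2*3^(1/3)*a/3) + C3*airybi(-2*3^(1/3)*a/3), a)


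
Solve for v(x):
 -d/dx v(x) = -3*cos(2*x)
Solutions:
 v(x) = C1 + 3*sin(2*x)/2


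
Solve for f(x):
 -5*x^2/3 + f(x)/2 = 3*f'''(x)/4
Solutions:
 f(x) = C3*exp(2^(1/3)*3^(2/3)*x/3) + 10*x^2/3 + (C1*sin(2^(1/3)*3^(1/6)*x/2) + C2*cos(2^(1/3)*3^(1/6)*x/2))*exp(-2^(1/3)*3^(2/3)*x/6)


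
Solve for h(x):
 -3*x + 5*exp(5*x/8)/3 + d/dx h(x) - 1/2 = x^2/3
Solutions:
 h(x) = C1 + x^3/9 + 3*x^2/2 + x/2 - 8*exp(5*x/8)/3


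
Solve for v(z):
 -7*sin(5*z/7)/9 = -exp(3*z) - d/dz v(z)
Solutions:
 v(z) = C1 - exp(3*z)/3 - 49*cos(5*z/7)/45


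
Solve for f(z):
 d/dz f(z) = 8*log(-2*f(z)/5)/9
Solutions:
 -9*Integral(1/(log(-_y) - log(5) + log(2)), (_y, f(z)))/8 = C1 - z


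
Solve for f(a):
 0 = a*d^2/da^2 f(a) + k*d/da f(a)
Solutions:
 f(a) = C1 + a^(1 - re(k))*(C2*sin(log(a)*Abs(im(k))) + C3*cos(log(a)*im(k)))


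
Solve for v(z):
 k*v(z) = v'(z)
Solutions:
 v(z) = C1*exp(k*z)


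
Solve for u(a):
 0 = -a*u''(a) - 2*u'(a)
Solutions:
 u(a) = C1 + C2/a


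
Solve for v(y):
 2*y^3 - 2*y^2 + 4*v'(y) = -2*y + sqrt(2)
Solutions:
 v(y) = C1 - y^4/8 + y^3/6 - y^2/4 + sqrt(2)*y/4


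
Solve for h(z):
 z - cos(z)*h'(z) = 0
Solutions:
 h(z) = C1 + Integral(z/cos(z), z)


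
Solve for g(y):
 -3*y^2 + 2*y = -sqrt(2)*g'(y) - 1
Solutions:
 g(y) = C1 + sqrt(2)*y^3/2 - sqrt(2)*y^2/2 - sqrt(2)*y/2


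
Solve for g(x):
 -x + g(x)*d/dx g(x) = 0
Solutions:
 g(x) = -sqrt(C1 + x^2)
 g(x) = sqrt(C1 + x^2)


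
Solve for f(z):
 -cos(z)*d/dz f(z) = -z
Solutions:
 f(z) = C1 + Integral(z/cos(z), z)


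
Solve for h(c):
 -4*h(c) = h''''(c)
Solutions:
 h(c) = (C1*sin(c) + C2*cos(c))*exp(-c) + (C3*sin(c) + C4*cos(c))*exp(c)


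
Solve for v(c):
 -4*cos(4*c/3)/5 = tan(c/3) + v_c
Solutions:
 v(c) = C1 + 3*log(cos(c/3)) - 3*sin(4*c/3)/5


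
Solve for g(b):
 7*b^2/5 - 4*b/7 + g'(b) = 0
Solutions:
 g(b) = C1 - 7*b^3/15 + 2*b^2/7


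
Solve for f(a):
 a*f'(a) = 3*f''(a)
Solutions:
 f(a) = C1 + C2*erfi(sqrt(6)*a/6)


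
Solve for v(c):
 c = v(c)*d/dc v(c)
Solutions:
 v(c) = -sqrt(C1 + c^2)
 v(c) = sqrt(C1 + c^2)


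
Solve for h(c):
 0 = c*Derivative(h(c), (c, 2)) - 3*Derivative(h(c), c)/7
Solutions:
 h(c) = C1 + C2*c^(10/7)


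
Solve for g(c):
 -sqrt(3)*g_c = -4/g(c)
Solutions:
 g(c) = -sqrt(C1 + 24*sqrt(3)*c)/3
 g(c) = sqrt(C1 + 24*sqrt(3)*c)/3


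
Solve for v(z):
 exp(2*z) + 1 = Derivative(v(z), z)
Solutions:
 v(z) = C1 + z + exp(2*z)/2


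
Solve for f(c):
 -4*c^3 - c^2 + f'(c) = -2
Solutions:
 f(c) = C1 + c^4 + c^3/3 - 2*c


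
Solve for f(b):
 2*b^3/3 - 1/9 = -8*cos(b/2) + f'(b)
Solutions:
 f(b) = C1 + b^4/6 - b/9 + 16*sin(b/2)


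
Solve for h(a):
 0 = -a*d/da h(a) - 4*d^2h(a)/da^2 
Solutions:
 h(a) = C1 + C2*erf(sqrt(2)*a/4)


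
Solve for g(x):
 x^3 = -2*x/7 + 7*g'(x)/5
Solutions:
 g(x) = C1 + 5*x^4/28 + 5*x^2/49


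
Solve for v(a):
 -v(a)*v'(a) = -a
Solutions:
 v(a) = -sqrt(C1 + a^2)
 v(a) = sqrt(C1 + a^2)


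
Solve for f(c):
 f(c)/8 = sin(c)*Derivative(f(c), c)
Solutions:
 f(c) = C1*(cos(c) - 1)^(1/16)/(cos(c) + 1)^(1/16)


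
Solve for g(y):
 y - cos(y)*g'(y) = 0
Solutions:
 g(y) = C1 + Integral(y/cos(y), y)


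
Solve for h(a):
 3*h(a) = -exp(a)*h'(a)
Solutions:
 h(a) = C1*exp(3*exp(-a))


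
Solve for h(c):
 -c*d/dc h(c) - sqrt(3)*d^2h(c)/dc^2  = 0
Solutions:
 h(c) = C1 + C2*erf(sqrt(2)*3^(3/4)*c/6)


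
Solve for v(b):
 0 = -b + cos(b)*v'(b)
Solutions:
 v(b) = C1 + Integral(b/cos(b), b)


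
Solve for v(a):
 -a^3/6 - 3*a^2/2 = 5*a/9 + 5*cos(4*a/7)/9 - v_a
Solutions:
 v(a) = C1 + a^4/24 + a^3/2 + 5*a^2/18 + 35*sin(4*a/7)/36


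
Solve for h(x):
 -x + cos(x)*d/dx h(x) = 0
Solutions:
 h(x) = C1 + Integral(x/cos(x), x)


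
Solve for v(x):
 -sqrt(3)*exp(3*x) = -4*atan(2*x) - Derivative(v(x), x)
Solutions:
 v(x) = C1 - 4*x*atan(2*x) + sqrt(3)*exp(3*x)/3 + log(4*x^2 + 1)


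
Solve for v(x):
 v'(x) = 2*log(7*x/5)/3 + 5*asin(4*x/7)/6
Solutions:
 v(x) = C1 + 2*x*log(x)/3 + 5*x*asin(4*x/7)/6 - 2*x*log(5)/3 - 2*x/3 + 2*x*log(7)/3 + 5*sqrt(49 - 16*x^2)/24


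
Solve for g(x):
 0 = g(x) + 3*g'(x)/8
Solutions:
 g(x) = C1*exp(-8*x/3)


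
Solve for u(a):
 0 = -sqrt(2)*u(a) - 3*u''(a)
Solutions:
 u(a) = C1*sin(2^(1/4)*sqrt(3)*a/3) + C2*cos(2^(1/4)*sqrt(3)*a/3)


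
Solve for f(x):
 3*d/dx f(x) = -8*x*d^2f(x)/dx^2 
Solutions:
 f(x) = C1 + C2*x^(5/8)


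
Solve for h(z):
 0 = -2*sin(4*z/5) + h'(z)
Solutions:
 h(z) = C1 - 5*cos(4*z/5)/2


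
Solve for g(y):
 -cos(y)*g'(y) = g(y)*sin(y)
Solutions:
 g(y) = C1*cos(y)


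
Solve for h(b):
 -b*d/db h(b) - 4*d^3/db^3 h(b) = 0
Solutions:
 h(b) = C1 + Integral(C2*airyai(-2^(1/3)*b/2) + C3*airybi(-2^(1/3)*b/2), b)


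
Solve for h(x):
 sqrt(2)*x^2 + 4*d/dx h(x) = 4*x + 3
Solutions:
 h(x) = C1 - sqrt(2)*x^3/12 + x^2/2 + 3*x/4


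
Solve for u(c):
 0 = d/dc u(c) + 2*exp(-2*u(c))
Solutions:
 u(c) = log(-sqrt(C1 - 4*c))
 u(c) = log(C1 - 4*c)/2


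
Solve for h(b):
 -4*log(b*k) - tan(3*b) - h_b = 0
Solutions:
 h(b) = C1 - 4*b*log(b*k) + 4*b + log(cos(3*b))/3


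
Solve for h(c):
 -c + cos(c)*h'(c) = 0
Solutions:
 h(c) = C1 + Integral(c/cos(c), c)


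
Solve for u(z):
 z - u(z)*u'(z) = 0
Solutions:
 u(z) = -sqrt(C1 + z^2)
 u(z) = sqrt(C1 + z^2)


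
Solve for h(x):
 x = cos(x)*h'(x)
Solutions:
 h(x) = C1 + Integral(x/cos(x), x)


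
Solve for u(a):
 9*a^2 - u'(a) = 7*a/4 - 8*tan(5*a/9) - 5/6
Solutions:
 u(a) = C1 + 3*a^3 - 7*a^2/8 + 5*a/6 - 72*log(cos(5*a/9))/5


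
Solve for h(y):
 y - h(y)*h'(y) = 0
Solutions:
 h(y) = -sqrt(C1 + y^2)
 h(y) = sqrt(C1 + y^2)


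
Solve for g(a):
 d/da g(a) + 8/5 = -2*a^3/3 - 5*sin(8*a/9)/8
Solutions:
 g(a) = C1 - a^4/6 - 8*a/5 + 45*cos(8*a/9)/64


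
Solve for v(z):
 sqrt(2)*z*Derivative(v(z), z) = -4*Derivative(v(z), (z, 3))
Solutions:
 v(z) = C1 + Integral(C2*airyai(-sqrt(2)*z/2) + C3*airybi(-sqrt(2)*z/2), z)


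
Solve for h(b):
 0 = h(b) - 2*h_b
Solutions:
 h(b) = C1*exp(b/2)


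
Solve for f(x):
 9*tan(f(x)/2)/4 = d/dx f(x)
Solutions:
 f(x) = -2*asin(C1*exp(9*x/8)) + 2*pi
 f(x) = 2*asin(C1*exp(9*x/8))


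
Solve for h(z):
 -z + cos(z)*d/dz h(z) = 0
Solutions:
 h(z) = C1 + Integral(z/cos(z), z)


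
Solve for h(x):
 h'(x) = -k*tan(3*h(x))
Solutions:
 h(x) = -asin(C1*exp(-3*k*x))/3 + pi/3
 h(x) = asin(C1*exp(-3*k*x))/3


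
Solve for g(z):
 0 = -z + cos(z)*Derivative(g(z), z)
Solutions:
 g(z) = C1 + Integral(z/cos(z), z)


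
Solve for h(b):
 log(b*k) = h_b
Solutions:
 h(b) = C1 + b*log(b*k) - b


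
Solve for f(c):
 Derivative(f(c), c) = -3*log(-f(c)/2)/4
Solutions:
 4*Integral(1/(log(-_y) - log(2)), (_y, f(c)))/3 = C1 - c


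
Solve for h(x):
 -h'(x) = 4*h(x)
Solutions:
 h(x) = C1*exp(-4*x)


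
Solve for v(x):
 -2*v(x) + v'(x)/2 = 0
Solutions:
 v(x) = C1*exp(4*x)


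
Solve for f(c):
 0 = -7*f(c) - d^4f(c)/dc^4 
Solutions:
 f(c) = (C1*sin(sqrt(2)*7^(1/4)*c/2) + C2*cos(sqrt(2)*7^(1/4)*c/2))*exp(-sqrt(2)*7^(1/4)*c/2) + (C3*sin(sqrt(2)*7^(1/4)*c/2) + C4*cos(sqrt(2)*7^(1/4)*c/2))*exp(sqrt(2)*7^(1/4)*c/2)


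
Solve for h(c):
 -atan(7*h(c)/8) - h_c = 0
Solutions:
 Integral(1/atan(7*_y/8), (_y, h(c))) = C1 - c


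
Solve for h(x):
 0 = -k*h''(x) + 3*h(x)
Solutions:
 h(x) = C1*exp(-sqrt(3)*x*sqrt(1/k)) + C2*exp(sqrt(3)*x*sqrt(1/k))


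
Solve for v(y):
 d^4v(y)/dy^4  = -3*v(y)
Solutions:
 v(y) = (C1*sin(sqrt(2)*3^(1/4)*y/2) + C2*cos(sqrt(2)*3^(1/4)*y/2))*exp(-sqrt(2)*3^(1/4)*y/2) + (C3*sin(sqrt(2)*3^(1/4)*y/2) + C4*cos(sqrt(2)*3^(1/4)*y/2))*exp(sqrt(2)*3^(1/4)*y/2)


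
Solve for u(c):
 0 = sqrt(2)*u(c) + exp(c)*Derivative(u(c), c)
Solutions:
 u(c) = C1*exp(sqrt(2)*exp(-c))


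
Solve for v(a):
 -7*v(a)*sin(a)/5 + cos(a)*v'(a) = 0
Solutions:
 v(a) = C1/cos(a)^(7/5)


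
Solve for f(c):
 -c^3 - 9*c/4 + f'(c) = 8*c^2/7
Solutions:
 f(c) = C1 + c^4/4 + 8*c^3/21 + 9*c^2/8


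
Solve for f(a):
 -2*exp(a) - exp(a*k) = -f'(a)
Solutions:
 f(a) = C1 + 2*exp(a) + exp(a*k)/k


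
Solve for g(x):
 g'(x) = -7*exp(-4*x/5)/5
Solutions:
 g(x) = C1 + 7*exp(-4*x/5)/4


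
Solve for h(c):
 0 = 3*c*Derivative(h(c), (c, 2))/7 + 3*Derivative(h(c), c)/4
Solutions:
 h(c) = C1 + C2/c^(3/4)


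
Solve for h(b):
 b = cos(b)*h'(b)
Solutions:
 h(b) = C1 + Integral(b/cos(b), b)


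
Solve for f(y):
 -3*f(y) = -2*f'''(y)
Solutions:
 f(y) = C3*exp(2^(2/3)*3^(1/3)*y/2) + (C1*sin(2^(2/3)*3^(5/6)*y/4) + C2*cos(2^(2/3)*3^(5/6)*y/4))*exp(-2^(2/3)*3^(1/3)*y/4)


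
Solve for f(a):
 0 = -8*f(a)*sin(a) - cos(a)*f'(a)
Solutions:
 f(a) = C1*cos(a)^8


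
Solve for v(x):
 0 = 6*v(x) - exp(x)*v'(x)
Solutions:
 v(x) = C1*exp(-6*exp(-x))


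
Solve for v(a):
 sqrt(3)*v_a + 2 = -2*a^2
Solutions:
 v(a) = C1 - 2*sqrt(3)*a^3/9 - 2*sqrt(3)*a/3


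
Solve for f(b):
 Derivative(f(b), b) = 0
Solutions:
 f(b) = C1


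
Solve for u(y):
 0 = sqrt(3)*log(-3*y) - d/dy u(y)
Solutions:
 u(y) = C1 + sqrt(3)*y*log(-y) + sqrt(3)*y*(-1 + log(3))


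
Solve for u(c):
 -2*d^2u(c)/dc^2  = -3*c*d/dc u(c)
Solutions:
 u(c) = C1 + C2*erfi(sqrt(3)*c/2)


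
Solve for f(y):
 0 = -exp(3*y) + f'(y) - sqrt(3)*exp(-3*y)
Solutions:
 f(y) = C1 + exp(3*y)/3 - sqrt(3)*exp(-3*y)/3


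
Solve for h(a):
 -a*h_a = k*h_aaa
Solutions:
 h(a) = C1 + Integral(C2*airyai(a*(-1/k)^(1/3)) + C3*airybi(a*(-1/k)^(1/3)), a)


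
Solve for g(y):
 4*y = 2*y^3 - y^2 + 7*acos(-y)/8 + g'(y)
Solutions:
 g(y) = C1 - y^4/2 + y^3/3 + 2*y^2 - 7*y*acos(-y)/8 - 7*sqrt(1 - y^2)/8


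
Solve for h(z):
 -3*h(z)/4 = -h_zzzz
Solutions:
 h(z) = C1*exp(-sqrt(2)*3^(1/4)*z/2) + C2*exp(sqrt(2)*3^(1/4)*z/2) + C3*sin(sqrt(2)*3^(1/4)*z/2) + C4*cos(sqrt(2)*3^(1/4)*z/2)


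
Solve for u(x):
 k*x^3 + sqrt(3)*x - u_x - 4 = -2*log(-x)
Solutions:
 u(x) = C1 + k*x^4/4 + sqrt(3)*x^2/2 + 2*x*log(-x) - 6*x


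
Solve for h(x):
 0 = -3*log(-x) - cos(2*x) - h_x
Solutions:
 h(x) = C1 - 3*x*log(-x) + 3*x - sin(2*x)/2


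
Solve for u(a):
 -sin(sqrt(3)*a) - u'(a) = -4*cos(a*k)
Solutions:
 u(a) = C1 + sqrt(3)*cos(sqrt(3)*a)/3 + 4*sin(a*k)/k


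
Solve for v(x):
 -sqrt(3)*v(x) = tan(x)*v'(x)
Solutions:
 v(x) = C1/sin(x)^(sqrt(3))


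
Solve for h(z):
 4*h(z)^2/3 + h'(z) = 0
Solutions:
 h(z) = 3/(C1 + 4*z)


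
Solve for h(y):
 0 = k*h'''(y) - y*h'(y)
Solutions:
 h(y) = C1 + Integral(C2*airyai(y*(1/k)^(1/3)) + C3*airybi(y*(1/k)^(1/3)), y)


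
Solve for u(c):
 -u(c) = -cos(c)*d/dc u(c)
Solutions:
 u(c) = C1*sqrt(sin(c) + 1)/sqrt(sin(c) - 1)


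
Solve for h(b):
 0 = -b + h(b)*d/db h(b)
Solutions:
 h(b) = -sqrt(C1 + b^2)
 h(b) = sqrt(C1 + b^2)


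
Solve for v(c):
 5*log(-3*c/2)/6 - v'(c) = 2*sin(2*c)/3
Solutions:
 v(c) = C1 + 5*c*log(-c)/6 - 5*c/6 - 5*c*log(2)/6 + 5*c*log(3)/6 + cos(2*c)/3


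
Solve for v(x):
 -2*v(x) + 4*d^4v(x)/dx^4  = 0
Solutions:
 v(x) = C1*exp(-2^(3/4)*x/2) + C2*exp(2^(3/4)*x/2) + C3*sin(2^(3/4)*x/2) + C4*cos(2^(3/4)*x/2)


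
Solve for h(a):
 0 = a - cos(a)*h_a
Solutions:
 h(a) = C1 + Integral(a/cos(a), a)


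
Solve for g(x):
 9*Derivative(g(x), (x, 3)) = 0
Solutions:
 g(x) = C1 + C2*x + C3*x^2


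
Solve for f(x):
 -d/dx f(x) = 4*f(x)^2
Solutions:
 f(x) = 1/(C1 + 4*x)


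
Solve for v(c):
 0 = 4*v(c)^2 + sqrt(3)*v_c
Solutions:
 v(c) = 3/(C1 + 4*sqrt(3)*c)


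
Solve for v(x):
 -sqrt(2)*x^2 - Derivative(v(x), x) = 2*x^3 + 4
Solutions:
 v(x) = C1 - x^4/2 - sqrt(2)*x^3/3 - 4*x


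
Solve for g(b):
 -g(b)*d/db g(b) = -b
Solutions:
 g(b) = -sqrt(C1 + b^2)
 g(b) = sqrt(C1 + b^2)


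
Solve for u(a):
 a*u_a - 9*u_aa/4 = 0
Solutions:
 u(a) = C1 + C2*erfi(sqrt(2)*a/3)


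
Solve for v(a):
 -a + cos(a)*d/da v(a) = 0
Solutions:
 v(a) = C1 + Integral(a/cos(a), a)


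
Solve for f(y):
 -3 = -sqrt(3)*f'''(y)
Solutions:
 f(y) = C1 + C2*y + C3*y^2 + sqrt(3)*y^3/6


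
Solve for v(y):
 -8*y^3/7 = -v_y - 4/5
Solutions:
 v(y) = C1 + 2*y^4/7 - 4*y/5


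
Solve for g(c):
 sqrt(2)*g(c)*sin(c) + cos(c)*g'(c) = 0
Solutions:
 g(c) = C1*cos(c)^(sqrt(2))


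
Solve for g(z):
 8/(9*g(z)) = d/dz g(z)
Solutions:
 g(z) = -sqrt(C1 + 16*z)/3
 g(z) = sqrt(C1 + 16*z)/3


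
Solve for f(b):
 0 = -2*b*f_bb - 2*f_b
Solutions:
 f(b) = C1 + C2*log(b)


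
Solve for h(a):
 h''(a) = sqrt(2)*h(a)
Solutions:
 h(a) = C1*exp(-2^(1/4)*a) + C2*exp(2^(1/4)*a)


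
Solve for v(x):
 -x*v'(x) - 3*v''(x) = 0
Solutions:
 v(x) = C1 + C2*erf(sqrt(6)*x/6)


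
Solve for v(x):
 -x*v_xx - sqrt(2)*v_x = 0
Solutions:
 v(x) = C1 + C2*x^(1 - sqrt(2))


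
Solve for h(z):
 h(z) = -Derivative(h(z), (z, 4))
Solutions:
 h(z) = (C1*sin(sqrt(2)*z/2) + C2*cos(sqrt(2)*z/2))*exp(-sqrt(2)*z/2) + (C3*sin(sqrt(2)*z/2) + C4*cos(sqrt(2)*z/2))*exp(sqrt(2)*z/2)


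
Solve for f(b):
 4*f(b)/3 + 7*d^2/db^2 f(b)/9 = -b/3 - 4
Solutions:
 f(b) = C1*sin(2*sqrt(21)*b/7) + C2*cos(2*sqrt(21)*b/7) - b/4 - 3


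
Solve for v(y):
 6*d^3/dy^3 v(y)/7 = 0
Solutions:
 v(y) = C1 + C2*y + C3*y^2


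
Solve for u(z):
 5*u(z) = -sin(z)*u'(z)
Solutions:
 u(z) = C1*sqrt(cos(z) + 1)*(cos(z)^2 + 2*cos(z) + 1)/(sqrt(cos(z) - 1)*(cos(z)^2 - 2*cos(z) + 1))


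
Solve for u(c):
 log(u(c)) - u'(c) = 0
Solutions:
 li(u(c)) = C1 + c


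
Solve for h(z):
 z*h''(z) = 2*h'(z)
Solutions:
 h(z) = C1 + C2*z^3


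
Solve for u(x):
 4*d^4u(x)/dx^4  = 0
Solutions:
 u(x) = C1 + C2*x + C3*x^2 + C4*x^3


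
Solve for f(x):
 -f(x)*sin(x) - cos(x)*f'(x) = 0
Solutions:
 f(x) = C1*cos(x)


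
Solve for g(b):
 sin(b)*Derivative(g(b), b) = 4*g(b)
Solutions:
 g(b) = C1*(cos(b)^2 - 2*cos(b) + 1)/(cos(b)^2 + 2*cos(b) + 1)


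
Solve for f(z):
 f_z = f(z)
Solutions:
 f(z) = C1*exp(z)


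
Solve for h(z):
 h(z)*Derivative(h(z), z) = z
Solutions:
 h(z) = -sqrt(C1 + z^2)
 h(z) = sqrt(C1 + z^2)


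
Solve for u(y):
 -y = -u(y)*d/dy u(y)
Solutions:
 u(y) = -sqrt(C1 + y^2)
 u(y) = sqrt(C1 + y^2)


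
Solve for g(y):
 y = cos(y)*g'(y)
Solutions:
 g(y) = C1 + Integral(y/cos(y), y)


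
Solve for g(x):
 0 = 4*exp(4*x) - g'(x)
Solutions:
 g(x) = C1 + exp(4*x)


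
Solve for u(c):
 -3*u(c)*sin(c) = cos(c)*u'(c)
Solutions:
 u(c) = C1*cos(c)^3


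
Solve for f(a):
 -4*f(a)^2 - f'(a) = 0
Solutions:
 f(a) = 1/(C1 + 4*a)


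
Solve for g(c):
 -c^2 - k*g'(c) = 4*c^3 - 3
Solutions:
 g(c) = C1 - c^4/k - c^3/(3*k) + 3*c/k


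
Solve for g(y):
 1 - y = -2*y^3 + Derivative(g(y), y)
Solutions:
 g(y) = C1 + y^4/2 - y^2/2 + y


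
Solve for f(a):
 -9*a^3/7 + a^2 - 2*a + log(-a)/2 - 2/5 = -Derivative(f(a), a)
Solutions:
 f(a) = C1 + 9*a^4/28 - a^3/3 + a^2 - a*log(-a)/2 + 9*a/10


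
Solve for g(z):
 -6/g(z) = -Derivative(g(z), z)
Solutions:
 g(z) = -sqrt(C1 + 12*z)
 g(z) = sqrt(C1 + 12*z)


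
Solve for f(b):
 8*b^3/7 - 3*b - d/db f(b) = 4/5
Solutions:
 f(b) = C1 + 2*b^4/7 - 3*b^2/2 - 4*b/5


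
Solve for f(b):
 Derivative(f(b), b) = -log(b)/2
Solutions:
 f(b) = C1 - b*log(b)/2 + b/2


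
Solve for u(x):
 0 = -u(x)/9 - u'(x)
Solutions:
 u(x) = C1*exp(-x/9)


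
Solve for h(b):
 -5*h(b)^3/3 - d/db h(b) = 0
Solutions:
 h(b) = -sqrt(6)*sqrt(-1/(C1 - 5*b))/2
 h(b) = sqrt(6)*sqrt(-1/(C1 - 5*b))/2


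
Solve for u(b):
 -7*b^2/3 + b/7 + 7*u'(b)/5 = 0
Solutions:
 u(b) = C1 + 5*b^3/9 - 5*b^2/98


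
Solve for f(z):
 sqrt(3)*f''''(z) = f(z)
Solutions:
 f(z) = C1*exp(-3^(7/8)*z/3) + C2*exp(3^(7/8)*z/3) + C3*sin(3^(7/8)*z/3) + C4*cos(3^(7/8)*z/3)


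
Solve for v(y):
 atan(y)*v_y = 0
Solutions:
 v(y) = C1


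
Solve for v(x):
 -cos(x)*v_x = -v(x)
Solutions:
 v(x) = C1*sqrt(sin(x) + 1)/sqrt(sin(x) - 1)


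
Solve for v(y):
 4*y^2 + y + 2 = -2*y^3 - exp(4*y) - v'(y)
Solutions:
 v(y) = C1 - y^4/2 - 4*y^3/3 - y^2/2 - 2*y - exp(4*y)/4


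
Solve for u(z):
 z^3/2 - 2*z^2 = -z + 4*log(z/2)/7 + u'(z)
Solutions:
 u(z) = C1 + z^4/8 - 2*z^3/3 + z^2/2 - 4*z*log(z)/7 + 4*z*log(2)/7 + 4*z/7


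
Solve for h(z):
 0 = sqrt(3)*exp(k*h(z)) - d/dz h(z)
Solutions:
 h(z) = Piecewise((log(-1/(C1*k + sqrt(3)*k*z))/k, Ne(k, 0)), (nan, True))
 h(z) = Piecewise((C1 + sqrt(3)*z, Eq(k, 0)), (nan, True))


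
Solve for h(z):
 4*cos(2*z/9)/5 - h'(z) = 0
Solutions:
 h(z) = C1 + 18*sin(2*z/9)/5


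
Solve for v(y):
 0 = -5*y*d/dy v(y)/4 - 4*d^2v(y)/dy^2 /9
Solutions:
 v(y) = C1 + C2*erf(3*sqrt(10)*y/8)


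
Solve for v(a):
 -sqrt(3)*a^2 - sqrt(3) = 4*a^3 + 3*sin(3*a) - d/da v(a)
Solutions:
 v(a) = C1 + a^4 + sqrt(3)*a^3/3 + sqrt(3)*a - cos(3*a)


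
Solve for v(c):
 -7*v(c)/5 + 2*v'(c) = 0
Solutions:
 v(c) = C1*exp(7*c/10)


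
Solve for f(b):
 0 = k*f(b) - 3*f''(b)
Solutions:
 f(b) = C1*exp(-sqrt(3)*b*sqrt(k)/3) + C2*exp(sqrt(3)*b*sqrt(k)/3)


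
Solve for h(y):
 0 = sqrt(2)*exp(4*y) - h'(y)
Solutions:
 h(y) = C1 + sqrt(2)*exp(4*y)/4


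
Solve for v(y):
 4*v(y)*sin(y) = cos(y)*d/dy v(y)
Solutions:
 v(y) = C1/cos(y)^4


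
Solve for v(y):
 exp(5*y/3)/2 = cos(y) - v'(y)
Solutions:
 v(y) = C1 - 3*exp(5*y/3)/10 + sin(y)


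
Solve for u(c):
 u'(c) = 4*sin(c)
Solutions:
 u(c) = C1 - 4*cos(c)


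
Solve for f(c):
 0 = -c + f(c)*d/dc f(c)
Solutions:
 f(c) = -sqrt(C1 + c^2)
 f(c) = sqrt(C1 + c^2)


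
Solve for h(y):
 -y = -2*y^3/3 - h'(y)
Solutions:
 h(y) = C1 - y^4/6 + y^2/2


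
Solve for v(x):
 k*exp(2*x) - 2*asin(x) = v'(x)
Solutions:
 v(x) = C1 + k*exp(2*x)/2 - 2*x*asin(x) - 2*sqrt(1 - x^2)


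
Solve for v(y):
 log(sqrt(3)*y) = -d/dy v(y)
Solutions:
 v(y) = C1 - y*log(y) - y*log(3)/2 + y


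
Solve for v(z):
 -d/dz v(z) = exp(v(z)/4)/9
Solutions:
 v(z) = 4*log(1/(C1 + z)) + 8*log(6)


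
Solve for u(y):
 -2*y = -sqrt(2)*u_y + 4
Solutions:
 u(y) = C1 + sqrt(2)*y^2/2 + 2*sqrt(2)*y


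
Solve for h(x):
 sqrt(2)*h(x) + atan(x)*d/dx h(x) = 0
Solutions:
 h(x) = C1*exp(-sqrt(2)*Integral(1/atan(x), x))


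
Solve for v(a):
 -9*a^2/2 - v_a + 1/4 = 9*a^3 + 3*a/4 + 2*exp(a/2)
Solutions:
 v(a) = C1 - 9*a^4/4 - 3*a^3/2 - 3*a^2/8 + a/4 - 4*exp(a/2)


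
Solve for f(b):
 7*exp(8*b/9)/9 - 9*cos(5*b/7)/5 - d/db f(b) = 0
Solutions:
 f(b) = C1 + 7*exp(8*b/9)/8 - 63*sin(5*b/7)/25


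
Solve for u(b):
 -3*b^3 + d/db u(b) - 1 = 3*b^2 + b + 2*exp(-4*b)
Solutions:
 u(b) = C1 + 3*b^4/4 + b^3 + b^2/2 + b - exp(-4*b)/2


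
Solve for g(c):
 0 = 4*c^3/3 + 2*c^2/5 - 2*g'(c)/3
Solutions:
 g(c) = C1 + c^4/2 + c^3/5


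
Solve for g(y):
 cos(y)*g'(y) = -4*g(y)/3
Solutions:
 g(y) = C1*(sin(y) - 1)^(2/3)/(sin(y) + 1)^(2/3)


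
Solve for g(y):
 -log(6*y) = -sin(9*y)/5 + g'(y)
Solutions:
 g(y) = C1 - y*log(y) - y*log(6) + y - cos(9*y)/45


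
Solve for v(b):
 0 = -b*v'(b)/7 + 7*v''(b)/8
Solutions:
 v(b) = C1 + C2*erfi(2*b/7)


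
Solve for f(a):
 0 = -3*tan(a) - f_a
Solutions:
 f(a) = C1 + 3*log(cos(a))


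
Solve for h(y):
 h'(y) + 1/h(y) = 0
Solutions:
 h(y) = -sqrt(C1 - 2*y)
 h(y) = sqrt(C1 - 2*y)


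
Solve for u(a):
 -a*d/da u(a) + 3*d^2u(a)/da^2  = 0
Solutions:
 u(a) = C1 + C2*erfi(sqrt(6)*a/6)


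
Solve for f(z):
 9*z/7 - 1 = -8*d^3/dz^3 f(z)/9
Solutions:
 f(z) = C1 + C2*z + C3*z^2 - 27*z^4/448 + 3*z^3/16


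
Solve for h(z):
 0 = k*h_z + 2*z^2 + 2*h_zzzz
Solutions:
 h(z) = C1 + C2*exp(2^(2/3)*z*(-k)^(1/3)/2) + C3*exp(2^(2/3)*z*(-k)^(1/3)*(-1 + sqrt(3)*I)/4) + C4*exp(-2^(2/3)*z*(-k)^(1/3)*(1 + sqrt(3)*I)/4) - 2*z^3/(3*k)


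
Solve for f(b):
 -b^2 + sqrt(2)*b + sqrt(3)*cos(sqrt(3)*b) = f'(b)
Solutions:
 f(b) = C1 - b^3/3 + sqrt(2)*b^2/2 + sin(sqrt(3)*b)


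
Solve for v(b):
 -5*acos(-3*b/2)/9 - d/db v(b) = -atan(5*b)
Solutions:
 v(b) = C1 - 5*b*acos(-3*b/2)/9 + b*atan(5*b) - 5*sqrt(4 - 9*b^2)/27 - log(25*b^2 + 1)/10


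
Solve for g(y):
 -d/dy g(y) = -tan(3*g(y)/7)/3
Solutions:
 g(y) = -7*asin(C1*exp(y/7))/3 + 7*pi/3
 g(y) = 7*asin(C1*exp(y/7))/3


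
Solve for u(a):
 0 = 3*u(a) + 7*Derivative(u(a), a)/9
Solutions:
 u(a) = C1*exp(-27*a/7)


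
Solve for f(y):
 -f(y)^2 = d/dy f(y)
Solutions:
 f(y) = 1/(C1 + y)


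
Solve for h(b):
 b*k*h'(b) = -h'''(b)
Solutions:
 h(b) = C1 + Integral(C2*airyai(b*(-k)^(1/3)) + C3*airybi(b*(-k)^(1/3)), b)


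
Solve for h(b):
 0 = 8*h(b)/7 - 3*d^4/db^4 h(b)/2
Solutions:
 h(b) = C1*exp(-2*21^(3/4)*b/21) + C2*exp(2*21^(3/4)*b/21) + C3*sin(2*21^(3/4)*b/21) + C4*cos(2*21^(3/4)*b/21)


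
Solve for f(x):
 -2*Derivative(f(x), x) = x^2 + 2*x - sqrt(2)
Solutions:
 f(x) = C1 - x^3/6 - x^2/2 + sqrt(2)*x/2


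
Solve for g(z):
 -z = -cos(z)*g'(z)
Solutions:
 g(z) = C1 + Integral(z/cos(z), z)


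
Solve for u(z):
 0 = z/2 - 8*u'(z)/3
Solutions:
 u(z) = C1 + 3*z^2/32


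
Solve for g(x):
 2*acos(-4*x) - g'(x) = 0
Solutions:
 g(x) = C1 + 2*x*acos(-4*x) + sqrt(1 - 16*x^2)/2


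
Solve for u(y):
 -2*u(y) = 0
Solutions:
 u(y) = 0


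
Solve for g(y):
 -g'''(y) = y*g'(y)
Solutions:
 g(y) = C1 + Integral(C2*airyai(-y) + C3*airybi(-y), y)


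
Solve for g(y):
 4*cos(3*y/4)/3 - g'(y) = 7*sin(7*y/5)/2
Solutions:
 g(y) = C1 + 16*sin(3*y/4)/9 + 5*cos(7*y/5)/2


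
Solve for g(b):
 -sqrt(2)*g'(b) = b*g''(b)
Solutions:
 g(b) = C1 + C2*b^(1 - sqrt(2))


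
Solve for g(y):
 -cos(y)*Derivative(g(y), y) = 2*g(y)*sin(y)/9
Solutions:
 g(y) = C1*cos(y)^(2/9)


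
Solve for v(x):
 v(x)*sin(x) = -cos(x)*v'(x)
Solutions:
 v(x) = C1*cos(x)


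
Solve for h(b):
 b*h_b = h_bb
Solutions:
 h(b) = C1 + C2*erfi(sqrt(2)*b/2)


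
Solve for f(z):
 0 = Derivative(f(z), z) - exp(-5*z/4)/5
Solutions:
 f(z) = C1 - 4*exp(-5*z/4)/25


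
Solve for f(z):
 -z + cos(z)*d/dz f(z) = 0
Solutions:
 f(z) = C1 + Integral(z/cos(z), z)


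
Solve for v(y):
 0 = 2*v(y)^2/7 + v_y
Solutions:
 v(y) = 7/(C1 + 2*y)


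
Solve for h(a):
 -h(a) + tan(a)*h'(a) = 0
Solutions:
 h(a) = C1*sin(a)


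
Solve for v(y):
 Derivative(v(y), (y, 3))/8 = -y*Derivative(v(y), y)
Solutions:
 v(y) = C1 + Integral(C2*airyai(-2*y) + C3*airybi(-2*y), y)


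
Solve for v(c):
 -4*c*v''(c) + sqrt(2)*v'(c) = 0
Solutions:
 v(c) = C1 + C2*c^(sqrt(2)/4 + 1)


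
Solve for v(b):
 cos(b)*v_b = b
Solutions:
 v(b) = C1 + Integral(b/cos(b), b)


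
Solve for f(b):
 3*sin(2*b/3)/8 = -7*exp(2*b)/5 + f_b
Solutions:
 f(b) = C1 + 7*exp(2*b)/10 - 9*cos(2*b/3)/16


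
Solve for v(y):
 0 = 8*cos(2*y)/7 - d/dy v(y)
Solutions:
 v(y) = C1 + 4*sin(2*y)/7


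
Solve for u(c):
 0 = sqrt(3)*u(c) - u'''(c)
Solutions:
 u(c) = C3*exp(3^(1/6)*c) + (C1*sin(3^(2/3)*c/2) + C2*cos(3^(2/3)*c/2))*exp(-3^(1/6)*c/2)


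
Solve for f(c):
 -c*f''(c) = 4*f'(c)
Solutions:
 f(c) = C1 + C2/c^3


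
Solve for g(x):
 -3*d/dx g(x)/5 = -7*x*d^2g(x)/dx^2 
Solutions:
 g(x) = C1 + C2*x^(38/35)


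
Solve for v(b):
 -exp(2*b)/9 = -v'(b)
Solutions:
 v(b) = C1 + exp(2*b)/18


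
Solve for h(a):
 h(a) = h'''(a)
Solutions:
 h(a) = C3*exp(a) + (C1*sin(sqrt(3)*a/2) + C2*cos(sqrt(3)*a/2))*exp(-a/2)


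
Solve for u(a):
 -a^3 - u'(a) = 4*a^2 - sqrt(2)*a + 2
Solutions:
 u(a) = C1 - a^4/4 - 4*a^3/3 + sqrt(2)*a^2/2 - 2*a


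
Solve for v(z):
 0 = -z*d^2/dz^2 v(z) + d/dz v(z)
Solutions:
 v(z) = C1 + C2*z^2


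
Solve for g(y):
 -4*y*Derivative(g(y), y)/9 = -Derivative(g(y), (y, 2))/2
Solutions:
 g(y) = C1 + C2*erfi(2*y/3)


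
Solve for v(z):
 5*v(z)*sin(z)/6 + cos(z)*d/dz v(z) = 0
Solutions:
 v(z) = C1*cos(z)^(5/6)


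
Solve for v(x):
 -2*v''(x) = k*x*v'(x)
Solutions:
 v(x) = Piecewise((-sqrt(pi)*C1*erf(sqrt(k)*x/2)/sqrt(k) - C2, (k > 0) | (k < 0)), (-C1*x - C2, True))


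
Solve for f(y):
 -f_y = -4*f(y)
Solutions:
 f(y) = C1*exp(4*y)


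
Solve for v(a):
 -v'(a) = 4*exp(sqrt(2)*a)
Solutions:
 v(a) = C1 - 2*sqrt(2)*exp(sqrt(2)*a)


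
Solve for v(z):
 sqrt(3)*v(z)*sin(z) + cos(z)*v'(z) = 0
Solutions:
 v(z) = C1*cos(z)^(sqrt(3))


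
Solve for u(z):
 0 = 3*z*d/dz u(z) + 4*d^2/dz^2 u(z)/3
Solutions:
 u(z) = C1 + C2*erf(3*sqrt(2)*z/4)


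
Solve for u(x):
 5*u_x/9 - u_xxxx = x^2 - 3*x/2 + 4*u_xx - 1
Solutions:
 u(x) = C1 + C2*exp(-x*(-8*18^(1/3)/(5 + sqrt(793))^(1/3) + 12^(1/3)*(5 + sqrt(793))^(1/3))/12)*sin(2^(1/3)*3^(1/6)*x*(2/(5 + sqrt(793))^(1/3) + 2^(1/3)*3^(2/3)*(5 + sqrt(793))^(1/3)/12)) + C3*exp(-x*(-8*18^(1/3)/(5 + sqrt(793))^(1/3) + 12^(1/3)*(5 + sqrt(793))^(1/3))/12)*cos(2^(1/3)*3^(1/6)*x*(2/(5 + sqrt(793))^(1/3) + 2^(1/3)*3^(2/3)*(5 + sqrt(793))^(1/3)/12)) + C4*exp(x*(-8*18^(1/3)/(5 + sqrt(793))^(1/3) + 12^(1/3)*(5 + sqrt(793))^(1/3))/6) + 3*x^3/5 + 1161*x^2/100 + 20673*x/125


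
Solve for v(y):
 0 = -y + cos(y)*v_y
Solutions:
 v(y) = C1 + Integral(y/cos(y), y)


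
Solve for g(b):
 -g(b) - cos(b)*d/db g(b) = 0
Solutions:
 g(b) = C1*sqrt(sin(b) - 1)/sqrt(sin(b) + 1)


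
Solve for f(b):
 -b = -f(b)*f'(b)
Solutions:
 f(b) = -sqrt(C1 + b^2)
 f(b) = sqrt(C1 + b^2)


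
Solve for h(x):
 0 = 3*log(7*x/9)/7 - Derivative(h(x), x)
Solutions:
 h(x) = C1 + 3*x*log(x)/7 - 6*x*log(3)/7 - 3*x/7 + 3*x*log(7)/7


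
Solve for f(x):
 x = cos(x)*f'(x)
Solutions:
 f(x) = C1 + Integral(x/cos(x), x)


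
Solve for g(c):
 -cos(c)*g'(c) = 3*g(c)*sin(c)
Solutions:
 g(c) = C1*cos(c)^3


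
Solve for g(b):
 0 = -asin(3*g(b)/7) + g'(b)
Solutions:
 Integral(1/asin(3*_y/7), (_y, g(b))) = C1 + b


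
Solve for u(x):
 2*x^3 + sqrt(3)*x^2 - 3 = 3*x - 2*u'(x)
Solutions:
 u(x) = C1 - x^4/4 - sqrt(3)*x^3/6 + 3*x^2/4 + 3*x/2


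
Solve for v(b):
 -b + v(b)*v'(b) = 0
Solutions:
 v(b) = -sqrt(C1 + b^2)
 v(b) = sqrt(C1 + b^2)


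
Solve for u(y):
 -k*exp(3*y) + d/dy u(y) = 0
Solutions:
 u(y) = C1 + k*exp(3*y)/3


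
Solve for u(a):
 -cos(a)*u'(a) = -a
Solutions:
 u(a) = C1 + Integral(a/cos(a), a)


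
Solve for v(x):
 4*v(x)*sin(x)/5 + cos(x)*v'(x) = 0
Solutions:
 v(x) = C1*cos(x)^(4/5)


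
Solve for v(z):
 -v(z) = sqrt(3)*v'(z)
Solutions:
 v(z) = C1*exp(-sqrt(3)*z/3)


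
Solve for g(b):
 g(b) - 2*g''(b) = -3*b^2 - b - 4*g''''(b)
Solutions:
 g(b) = -3*b^2 - b + (C1*sin(sqrt(2)*b/4) + C2*cos(sqrt(2)*b/4))*exp(-sqrt(6)*b/4) + (C3*sin(sqrt(2)*b/4) + C4*cos(sqrt(2)*b/4))*exp(sqrt(6)*b/4) - 12


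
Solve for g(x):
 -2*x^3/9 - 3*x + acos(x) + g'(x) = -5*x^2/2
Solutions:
 g(x) = C1 + x^4/18 - 5*x^3/6 + 3*x^2/2 - x*acos(x) + sqrt(1 - x^2)


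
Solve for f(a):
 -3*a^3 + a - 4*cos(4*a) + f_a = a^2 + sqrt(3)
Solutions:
 f(a) = C1 + 3*a^4/4 + a^3/3 - a^2/2 + sqrt(3)*a + sin(4*a)


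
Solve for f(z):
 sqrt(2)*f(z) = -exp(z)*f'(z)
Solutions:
 f(z) = C1*exp(sqrt(2)*exp(-z))


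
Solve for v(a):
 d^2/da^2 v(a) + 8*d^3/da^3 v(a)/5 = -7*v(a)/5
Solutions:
 v(a) = C1*exp(a*(-10 + 25/(24*sqrt(66129) + 6173)^(1/3) + (24*sqrt(66129) + 6173)^(1/3))/48)*sin(sqrt(3)*a*(-(24*sqrt(66129) + 6173)^(1/3) + 25/(24*sqrt(66129) + 6173)^(1/3))/48) + C2*exp(a*(-10 + 25/(24*sqrt(66129) + 6173)^(1/3) + (24*sqrt(66129) + 6173)^(1/3))/48)*cos(sqrt(3)*a*(-(24*sqrt(66129) + 6173)^(1/3) + 25/(24*sqrt(66129) + 6173)^(1/3))/48) + C3*exp(-a*(25/(24*sqrt(66129) + 6173)^(1/3) + 5 + (24*sqrt(66129) + 6173)^(1/3))/24)


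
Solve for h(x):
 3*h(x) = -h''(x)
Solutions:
 h(x) = C1*sin(sqrt(3)*x) + C2*cos(sqrt(3)*x)


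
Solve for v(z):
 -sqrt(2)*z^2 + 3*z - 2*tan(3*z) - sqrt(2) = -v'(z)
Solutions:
 v(z) = C1 + sqrt(2)*z^3/3 - 3*z^2/2 + sqrt(2)*z - 2*log(cos(3*z))/3


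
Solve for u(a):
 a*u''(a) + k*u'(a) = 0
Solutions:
 u(a) = C1 + a^(1 - re(k))*(C2*sin(log(a)*Abs(im(k))) + C3*cos(log(a)*im(k)))


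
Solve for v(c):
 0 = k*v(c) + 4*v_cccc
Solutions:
 v(c) = C1*exp(-sqrt(2)*c*(-k)^(1/4)/2) + C2*exp(sqrt(2)*c*(-k)^(1/4)/2) + C3*exp(-sqrt(2)*I*c*(-k)^(1/4)/2) + C4*exp(sqrt(2)*I*c*(-k)^(1/4)/2)


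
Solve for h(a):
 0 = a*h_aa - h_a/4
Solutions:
 h(a) = C1 + C2*a^(5/4)


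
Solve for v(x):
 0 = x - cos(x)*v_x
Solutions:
 v(x) = C1 + Integral(x/cos(x), x)


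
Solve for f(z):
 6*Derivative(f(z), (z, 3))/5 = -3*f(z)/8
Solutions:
 f(z) = C3*exp(-2^(2/3)*5^(1/3)*z/4) + (C1*sin(2^(2/3)*sqrt(3)*5^(1/3)*z/8) + C2*cos(2^(2/3)*sqrt(3)*5^(1/3)*z/8))*exp(2^(2/3)*5^(1/3)*z/8)


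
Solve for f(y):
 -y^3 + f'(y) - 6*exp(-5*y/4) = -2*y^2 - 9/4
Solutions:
 f(y) = C1 + y^4/4 - 2*y^3/3 - 9*y/4 - 24*exp(-5*y/4)/5


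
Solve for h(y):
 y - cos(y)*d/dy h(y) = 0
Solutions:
 h(y) = C1 + Integral(y/cos(y), y)


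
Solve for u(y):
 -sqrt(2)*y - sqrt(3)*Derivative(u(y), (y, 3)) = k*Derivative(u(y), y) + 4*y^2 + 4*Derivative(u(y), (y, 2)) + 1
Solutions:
 u(y) = C1 + C2*exp(sqrt(3)*y*(sqrt(-sqrt(3)*k + 4) - 2)/3) + C3*exp(-sqrt(3)*y*(sqrt(-sqrt(3)*k + 4) + 2)/3) - 4*y^3/(3*k) - sqrt(2)*y^2/(2*k) - y/k + 16*y^2/k^2 + 4*sqrt(2)*y/k^2 + 8*sqrt(3)*y/k^2 - 128*y/k^3


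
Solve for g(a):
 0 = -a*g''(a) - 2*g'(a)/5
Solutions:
 g(a) = C1 + C2*a^(3/5)


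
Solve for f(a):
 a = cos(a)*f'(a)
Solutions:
 f(a) = C1 + Integral(a/cos(a), a)


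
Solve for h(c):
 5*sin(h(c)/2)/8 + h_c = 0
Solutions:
 5*c/8 + log(cos(h(c)/2) - 1) - log(cos(h(c)/2) + 1) = C1


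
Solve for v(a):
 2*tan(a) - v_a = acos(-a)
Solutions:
 v(a) = C1 - a*acos(-a) - sqrt(1 - a^2) - 2*log(cos(a))


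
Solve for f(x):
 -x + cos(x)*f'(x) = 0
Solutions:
 f(x) = C1 + Integral(x/cos(x), x)


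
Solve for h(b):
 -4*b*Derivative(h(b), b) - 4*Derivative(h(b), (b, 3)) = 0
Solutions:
 h(b) = C1 + Integral(C2*airyai(-b) + C3*airybi(-b), b)


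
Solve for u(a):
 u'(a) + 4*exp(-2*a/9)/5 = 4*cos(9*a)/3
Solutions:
 u(a) = C1 + 4*sin(9*a)/27 + 18*exp(-2*a/9)/5


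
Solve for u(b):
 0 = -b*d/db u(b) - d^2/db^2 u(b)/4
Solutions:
 u(b) = C1 + C2*erf(sqrt(2)*b)


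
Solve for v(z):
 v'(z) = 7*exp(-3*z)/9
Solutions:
 v(z) = C1 - 7*exp(-3*z)/27


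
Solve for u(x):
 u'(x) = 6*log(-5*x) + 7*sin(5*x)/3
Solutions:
 u(x) = C1 + 6*x*log(-x) - 6*x + 6*x*log(5) - 7*cos(5*x)/15


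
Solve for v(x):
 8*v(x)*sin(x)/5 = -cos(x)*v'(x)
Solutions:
 v(x) = C1*cos(x)^(8/5)


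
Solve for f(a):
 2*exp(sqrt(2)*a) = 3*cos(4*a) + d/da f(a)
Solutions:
 f(a) = C1 + sqrt(2)*exp(sqrt(2)*a) - 3*sin(4*a)/4


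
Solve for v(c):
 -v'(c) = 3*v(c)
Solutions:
 v(c) = C1*exp(-3*c)


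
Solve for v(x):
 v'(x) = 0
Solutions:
 v(x) = C1


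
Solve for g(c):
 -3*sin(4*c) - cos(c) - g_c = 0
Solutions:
 g(c) = C1 - sin(c) + 3*cos(4*c)/4


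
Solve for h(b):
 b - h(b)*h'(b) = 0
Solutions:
 h(b) = -sqrt(C1 + b^2)
 h(b) = sqrt(C1 + b^2)


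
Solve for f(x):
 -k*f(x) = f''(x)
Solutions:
 f(x) = C1*exp(-x*sqrt(-k)) + C2*exp(x*sqrt(-k))


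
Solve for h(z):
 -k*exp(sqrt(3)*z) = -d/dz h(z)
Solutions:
 h(z) = C1 + sqrt(3)*k*exp(sqrt(3)*z)/3


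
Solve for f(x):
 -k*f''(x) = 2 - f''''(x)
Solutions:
 f(x) = C1 + C2*x + C3*exp(-sqrt(k)*x) + C4*exp(sqrt(k)*x) - x^2/k


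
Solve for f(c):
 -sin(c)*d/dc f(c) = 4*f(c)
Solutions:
 f(c) = C1*(cos(c)^2 + 2*cos(c) + 1)/(cos(c)^2 - 2*cos(c) + 1)


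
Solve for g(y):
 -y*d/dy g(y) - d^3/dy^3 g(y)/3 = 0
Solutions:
 g(y) = C1 + Integral(C2*airyai(-3^(1/3)*y) + C3*airybi(-3^(1/3)*y), y)


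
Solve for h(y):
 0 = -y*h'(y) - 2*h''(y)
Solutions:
 h(y) = C1 + C2*erf(y/2)


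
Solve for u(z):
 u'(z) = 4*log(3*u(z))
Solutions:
 -Integral(1/(log(_y) + log(3)), (_y, u(z)))/4 = C1 - z


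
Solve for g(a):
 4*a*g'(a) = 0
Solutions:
 g(a) = C1


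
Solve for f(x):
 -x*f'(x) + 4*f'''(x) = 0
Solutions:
 f(x) = C1 + Integral(C2*airyai(2^(1/3)*x/2) + C3*airybi(2^(1/3)*x/2), x)


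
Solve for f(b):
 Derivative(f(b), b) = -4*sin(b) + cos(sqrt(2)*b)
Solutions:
 f(b) = C1 + sqrt(2)*sin(sqrt(2)*b)/2 + 4*cos(b)


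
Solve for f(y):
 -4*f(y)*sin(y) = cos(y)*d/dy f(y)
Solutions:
 f(y) = C1*cos(y)^4


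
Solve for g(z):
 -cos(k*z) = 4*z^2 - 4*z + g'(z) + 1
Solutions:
 g(z) = C1 - 4*z^3/3 + 2*z^2 - z - sin(k*z)/k
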